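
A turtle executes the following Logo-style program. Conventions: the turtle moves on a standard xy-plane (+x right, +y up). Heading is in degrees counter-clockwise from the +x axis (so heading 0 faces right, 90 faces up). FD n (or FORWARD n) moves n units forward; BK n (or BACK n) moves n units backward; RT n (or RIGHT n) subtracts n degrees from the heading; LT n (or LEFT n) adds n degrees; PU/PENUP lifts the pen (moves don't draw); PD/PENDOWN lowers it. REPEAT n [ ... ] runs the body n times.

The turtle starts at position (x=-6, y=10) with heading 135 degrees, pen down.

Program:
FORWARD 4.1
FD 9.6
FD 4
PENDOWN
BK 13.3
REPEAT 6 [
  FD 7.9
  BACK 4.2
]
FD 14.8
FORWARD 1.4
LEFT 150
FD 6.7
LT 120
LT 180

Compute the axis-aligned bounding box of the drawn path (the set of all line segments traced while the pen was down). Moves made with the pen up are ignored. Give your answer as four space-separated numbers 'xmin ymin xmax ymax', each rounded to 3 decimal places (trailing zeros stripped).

Executing turtle program step by step:
Start: pos=(-6,10), heading=135, pen down
FD 4.1: (-6,10) -> (-8.899,12.899) [heading=135, draw]
FD 9.6: (-8.899,12.899) -> (-15.687,19.687) [heading=135, draw]
FD 4: (-15.687,19.687) -> (-18.516,22.516) [heading=135, draw]
PD: pen down
BK 13.3: (-18.516,22.516) -> (-9.111,13.111) [heading=135, draw]
REPEAT 6 [
  -- iteration 1/6 --
  FD 7.9: (-9.111,13.111) -> (-14.697,18.697) [heading=135, draw]
  BK 4.2: (-14.697,18.697) -> (-11.728,15.728) [heading=135, draw]
  -- iteration 2/6 --
  FD 7.9: (-11.728,15.728) -> (-17.314,21.314) [heading=135, draw]
  BK 4.2: (-17.314,21.314) -> (-14.344,18.344) [heading=135, draw]
  -- iteration 3/6 --
  FD 7.9: (-14.344,18.344) -> (-19.93,23.93) [heading=135, draw]
  BK 4.2: (-19.93,23.93) -> (-16.96,20.96) [heading=135, draw]
  -- iteration 4/6 --
  FD 7.9: (-16.96,20.96) -> (-22.546,26.546) [heading=135, draw]
  BK 4.2: (-22.546,26.546) -> (-19.576,23.576) [heading=135, draw]
  -- iteration 5/6 --
  FD 7.9: (-19.576,23.576) -> (-25.163,29.163) [heading=135, draw]
  BK 4.2: (-25.163,29.163) -> (-22.193,26.193) [heading=135, draw]
  -- iteration 6/6 --
  FD 7.9: (-22.193,26.193) -> (-27.779,31.779) [heading=135, draw]
  BK 4.2: (-27.779,31.779) -> (-24.809,28.809) [heading=135, draw]
]
FD 14.8: (-24.809,28.809) -> (-35.274,39.274) [heading=135, draw]
FD 1.4: (-35.274,39.274) -> (-36.264,40.264) [heading=135, draw]
LT 150: heading 135 -> 285
FD 6.7: (-36.264,40.264) -> (-34.53,33.792) [heading=285, draw]
LT 120: heading 285 -> 45
LT 180: heading 45 -> 225
Final: pos=(-34.53,33.792), heading=225, 19 segment(s) drawn

Segment endpoints: x in {-36.264, -35.274, -34.53, -27.779, -25.163, -24.809, -22.546, -22.193, -19.93, -19.576, -18.516, -17.314, -16.96, -15.687, -14.697, -14.344, -11.728, -9.111, -8.899, -6}, y in {10, 12.899, 13.111, 15.728, 18.344, 18.697, 19.687, 20.96, 21.314, 22.516, 23.576, 23.93, 26.193, 26.546, 28.809, 29.163, 31.779, 33.792, 39.274, 40.264}
xmin=-36.264, ymin=10, xmax=-6, ymax=40.264

Answer: -36.264 10 -6 40.264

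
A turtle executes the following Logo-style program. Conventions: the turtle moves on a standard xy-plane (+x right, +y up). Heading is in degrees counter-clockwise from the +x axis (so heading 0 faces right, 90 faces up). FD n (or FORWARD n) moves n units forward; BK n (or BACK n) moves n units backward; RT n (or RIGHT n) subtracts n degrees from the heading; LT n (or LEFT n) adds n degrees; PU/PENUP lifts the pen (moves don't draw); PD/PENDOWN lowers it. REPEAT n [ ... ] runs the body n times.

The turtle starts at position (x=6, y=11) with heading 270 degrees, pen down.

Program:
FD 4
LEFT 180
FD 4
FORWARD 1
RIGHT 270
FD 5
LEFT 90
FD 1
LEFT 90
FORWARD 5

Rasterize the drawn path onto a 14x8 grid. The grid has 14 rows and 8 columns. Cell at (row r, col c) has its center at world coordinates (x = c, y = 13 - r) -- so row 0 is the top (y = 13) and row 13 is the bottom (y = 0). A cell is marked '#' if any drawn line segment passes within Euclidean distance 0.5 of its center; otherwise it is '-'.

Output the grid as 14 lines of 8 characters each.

Answer: --------
-######-
-######-
------#-
------#-
------#-
------#-
--------
--------
--------
--------
--------
--------
--------

Derivation:
Segment 0: (6,11) -> (6,7)
Segment 1: (6,7) -> (6,11)
Segment 2: (6,11) -> (6,12)
Segment 3: (6,12) -> (1,12)
Segment 4: (1,12) -> (1,11)
Segment 5: (1,11) -> (6,11)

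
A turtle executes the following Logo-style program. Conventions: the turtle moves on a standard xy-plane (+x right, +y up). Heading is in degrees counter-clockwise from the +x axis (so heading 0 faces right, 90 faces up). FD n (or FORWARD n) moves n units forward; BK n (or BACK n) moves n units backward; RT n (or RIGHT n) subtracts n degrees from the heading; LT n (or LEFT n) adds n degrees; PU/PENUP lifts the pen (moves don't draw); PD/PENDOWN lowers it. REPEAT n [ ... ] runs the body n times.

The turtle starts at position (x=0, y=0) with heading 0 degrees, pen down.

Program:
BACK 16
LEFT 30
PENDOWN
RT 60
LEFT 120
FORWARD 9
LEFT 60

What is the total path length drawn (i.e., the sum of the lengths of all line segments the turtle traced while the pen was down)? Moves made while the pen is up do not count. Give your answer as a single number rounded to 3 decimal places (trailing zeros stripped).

Executing turtle program step by step:
Start: pos=(0,0), heading=0, pen down
BK 16: (0,0) -> (-16,0) [heading=0, draw]
LT 30: heading 0 -> 30
PD: pen down
RT 60: heading 30 -> 330
LT 120: heading 330 -> 90
FD 9: (-16,0) -> (-16,9) [heading=90, draw]
LT 60: heading 90 -> 150
Final: pos=(-16,9), heading=150, 2 segment(s) drawn

Segment lengths:
  seg 1: (0,0) -> (-16,0), length = 16
  seg 2: (-16,0) -> (-16,9), length = 9
Total = 25

Answer: 25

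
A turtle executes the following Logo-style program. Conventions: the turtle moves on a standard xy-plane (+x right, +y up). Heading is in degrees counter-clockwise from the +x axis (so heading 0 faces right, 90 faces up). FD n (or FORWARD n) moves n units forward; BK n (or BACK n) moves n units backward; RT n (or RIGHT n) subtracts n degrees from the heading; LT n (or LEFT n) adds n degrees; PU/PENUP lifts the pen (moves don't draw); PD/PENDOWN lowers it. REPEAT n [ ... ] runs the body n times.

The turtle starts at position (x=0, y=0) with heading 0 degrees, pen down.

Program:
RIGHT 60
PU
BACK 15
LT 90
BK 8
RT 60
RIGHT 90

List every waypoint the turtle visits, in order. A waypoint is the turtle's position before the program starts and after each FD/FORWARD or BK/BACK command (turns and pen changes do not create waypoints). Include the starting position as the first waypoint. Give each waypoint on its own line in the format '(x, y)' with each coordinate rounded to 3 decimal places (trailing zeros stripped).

Executing turtle program step by step:
Start: pos=(0,0), heading=0, pen down
RT 60: heading 0 -> 300
PU: pen up
BK 15: (0,0) -> (-7.5,12.99) [heading=300, move]
LT 90: heading 300 -> 30
BK 8: (-7.5,12.99) -> (-14.428,8.99) [heading=30, move]
RT 60: heading 30 -> 330
RT 90: heading 330 -> 240
Final: pos=(-14.428,8.99), heading=240, 0 segment(s) drawn
Waypoints (3 total):
(0, 0)
(-7.5, 12.99)
(-14.428, 8.99)

Answer: (0, 0)
(-7.5, 12.99)
(-14.428, 8.99)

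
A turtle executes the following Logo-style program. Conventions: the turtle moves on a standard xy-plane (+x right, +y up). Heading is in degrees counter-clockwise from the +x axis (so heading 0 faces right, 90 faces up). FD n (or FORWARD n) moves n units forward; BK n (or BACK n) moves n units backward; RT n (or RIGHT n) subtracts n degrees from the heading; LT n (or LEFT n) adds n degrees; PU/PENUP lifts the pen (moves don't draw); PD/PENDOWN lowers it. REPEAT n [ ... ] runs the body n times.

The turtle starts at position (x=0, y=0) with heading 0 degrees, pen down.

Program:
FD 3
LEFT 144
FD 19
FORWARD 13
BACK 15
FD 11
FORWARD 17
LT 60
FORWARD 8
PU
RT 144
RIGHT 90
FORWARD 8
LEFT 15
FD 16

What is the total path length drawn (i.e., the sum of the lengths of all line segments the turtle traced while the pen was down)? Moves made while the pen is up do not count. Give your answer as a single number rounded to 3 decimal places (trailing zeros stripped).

Answer: 86

Derivation:
Executing turtle program step by step:
Start: pos=(0,0), heading=0, pen down
FD 3: (0,0) -> (3,0) [heading=0, draw]
LT 144: heading 0 -> 144
FD 19: (3,0) -> (-12.371,11.168) [heading=144, draw]
FD 13: (-12.371,11.168) -> (-22.889,18.809) [heading=144, draw]
BK 15: (-22.889,18.809) -> (-10.753,9.992) [heading=144, draw]
FD 11: (-10.753,9.992) -> (-19.652,16.458) [heading=144, draw]
FD 17: (-19.652,16.458) -> (-33.406,26.45) [heading=144, draw]
LT 60: heading 144 -> 204
FD 8: (-33.406,26.45) -> (-40.714,23.196) [heading=204, draw]
PU: pen up
RT 144: heading 204 -> 60
RT 90: heading 60 -> 330
FD 8: (-40.714,23.196) -> (-33.786,19.196) [heading=330, move]
LT 15: heading 330 -> 345
FD 16: (-33.786,19.196) -> (-18.331,15.055) [heading=345, move]
Final: pos=(-18.331,15.055), heading=345, 7 segment(s) drawn

Segment lengths:
  seg 1: (0,0) -> (3,0), length = 3
  seg 2: (3,0) -> (-12.371,11.168), length = 19
  seg 3: (-12.371,11.168) -> (-22.889,18.809), length = 13
  seg 4: (-22.889,18.809) -> (-10.753,9.992), length = 15
  seg 5: (-10.753,9.992) -> (-19.652,16.458), length = 11
  seg 6: (-19.652,16.458) -> (-33.406,26.45), length = 17
  seg 7: (-33.406,26.45) -> (-40.714,23.196), length = 8
Total = 86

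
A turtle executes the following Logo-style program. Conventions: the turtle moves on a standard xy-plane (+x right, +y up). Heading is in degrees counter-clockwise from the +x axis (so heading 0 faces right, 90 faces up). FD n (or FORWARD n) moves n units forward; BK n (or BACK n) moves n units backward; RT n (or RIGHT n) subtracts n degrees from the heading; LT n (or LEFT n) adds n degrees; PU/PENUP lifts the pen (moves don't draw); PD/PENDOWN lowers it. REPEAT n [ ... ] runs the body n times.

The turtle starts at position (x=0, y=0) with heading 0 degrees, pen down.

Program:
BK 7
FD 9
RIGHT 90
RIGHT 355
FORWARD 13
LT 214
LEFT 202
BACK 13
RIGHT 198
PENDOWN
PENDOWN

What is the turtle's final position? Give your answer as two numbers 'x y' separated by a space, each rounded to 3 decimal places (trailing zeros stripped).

Answer: -8.237 -6.648

Derivation:
Executing turtle program step by step:
Start: pos=(0,0), heading=0, pen down
BK 7: (0,0) -> (-7,0) [heading=0, draw]
FD 9: (-7,0) -> (2,0) [heading=0, draw]
RT 90: heading 0 -> 270
RT 355: heading 270 -> 275
FD 13: (2,0) -> (3.133,-12.951) [heading=275, draw]
LT 214: heading 275 -> 129
LT 202: heading 129 -> 331
BK 13: (3.133,-12.951) -> (-8.237,-6.648) [heading=331, draw]
RT 198: heading 331 -> 133
PD: pen down
PD: pen down
Final: pos=(-8.237,-6.648), heading=133, 4 segment(s) drawn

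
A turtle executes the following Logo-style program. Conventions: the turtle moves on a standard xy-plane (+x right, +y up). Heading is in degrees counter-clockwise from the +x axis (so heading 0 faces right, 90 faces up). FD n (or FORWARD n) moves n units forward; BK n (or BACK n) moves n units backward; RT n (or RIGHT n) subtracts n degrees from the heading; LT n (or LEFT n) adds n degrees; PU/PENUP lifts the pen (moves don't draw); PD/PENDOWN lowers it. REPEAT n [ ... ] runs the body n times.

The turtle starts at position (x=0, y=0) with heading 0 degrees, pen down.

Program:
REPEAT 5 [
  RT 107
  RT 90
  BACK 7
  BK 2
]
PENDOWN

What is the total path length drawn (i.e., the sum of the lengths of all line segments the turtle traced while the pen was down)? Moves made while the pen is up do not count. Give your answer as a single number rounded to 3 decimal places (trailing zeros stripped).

Answer: 45

Derivation:
Executing turtle program step by step:
Start: pos=(0,0), heading=0, pen down
REPEAT 5 [
  -- iteration 1/5 --
  RT 107: heading 0 -> 253
  RT 90: heading 253 -> 163
  BK 7: (0,0) -> (6.694,-2.047) [heading=163, draw]
  BK 2: (6.694,-2.047) -> (8.607,-2.631) [heading=163, draw]
  -- iteration 2/5 --
  RT 107: heading 163 -> 56
  RT 90: heading 56 -> 326
  BK 7: (8.607,-2.631) -> (2.803,1.283) [heading=326, draw]
  BK 2: (2.803,1.283) -> (1.145,2.401) [heading=326, draw]
  -- iteration 3/5 --
  RT 107: heading 326 -> 219
  RT 90: heading 219 -> 129
  BK 7: (1.145,2.401) -> (5.551,-3.039) [heading=129, draw]
  BK 2: (5.551,-3.039) -> (6.809,-4.593) [heading=129, draw]
  -- iteration 4/5 --
  RT 107: heading 129 -> 22
  RT 90: heading 22 -> 292
  BK 7: (6.809,-4.593) -> (4.187,1.897) [heading=292, draw]
  BK 2: (4.187,1.897) -> (3.438,3.752) [heading=292, draw]
  -- iteration 5/5 --
  RT 107: heading 292 -> 185
  RT 90: heading 185 -> 95
  BK 7: (3.438,3.752) -> (4.048,-3.222) [heading=95, draw]
  BK 2: (4.048,-3.222) -> (4.222,-5.214) [heading=95, draw]
]
PD: pen down
Final: pos=(4.222,-5.214), heading=95, 10 segment(s) drawn

Segment lengths:
  seg 1: (0,0) -> (6.694,-2.047), length = 7
  seg 2: (6.694,-2.047) -> (8.607,-2.631), length = 2
  seg 3: (8.607,-2.631) -> (2.803,1.283), length = 7
  seg 4: (2.803,1.283) -> (1.145,2.401), length = 2
  seg 5: (1.145,2.401) -> (5.551,-3.039), length = 7
  seg 6: (5.551,-3.039) -> (6.809,-4.593), length = 2
  seg 7: (6.809,-4.593) -> (4.187,1.897), length = 7
  seg 8: (4.187,1.897) -> (3.438,3.752), length = 2
  seg 9: (3.438,3.752) -> (4.048,-3.222), length = 7
  seg 10: (4.048,-3.222) -> (4.222,-5.214), length = 2
Total = 45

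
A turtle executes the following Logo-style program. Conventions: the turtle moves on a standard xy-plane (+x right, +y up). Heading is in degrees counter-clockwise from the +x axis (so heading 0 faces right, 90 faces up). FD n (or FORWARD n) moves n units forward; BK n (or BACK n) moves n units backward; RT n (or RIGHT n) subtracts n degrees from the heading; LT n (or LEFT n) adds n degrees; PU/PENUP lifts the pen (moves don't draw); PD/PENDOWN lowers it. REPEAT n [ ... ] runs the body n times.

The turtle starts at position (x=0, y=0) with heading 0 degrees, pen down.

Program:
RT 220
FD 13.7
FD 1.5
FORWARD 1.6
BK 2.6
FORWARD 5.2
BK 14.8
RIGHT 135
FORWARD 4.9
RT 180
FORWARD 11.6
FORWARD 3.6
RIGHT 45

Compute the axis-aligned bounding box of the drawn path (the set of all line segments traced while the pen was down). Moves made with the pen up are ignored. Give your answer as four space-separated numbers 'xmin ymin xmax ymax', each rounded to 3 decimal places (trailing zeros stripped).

Executing turtle program step by step:
Start: pos=(0,0), heading=0, pen down
RT 220: heading 0 -> 140
FD 13.7: (0,0) -> (-10.495,8.806) [heading=140, draw]
FD 1.5: (-10.495,8.806) -> (-11.644,9.77) [heading=140, draw]
FD 1.6: (-11.644,9.77) -> (-12.87,10.799) [heading=140, draw]
BK 2.6: (-12.87,10.799) -> (-10.878,9.128) [heading=140, draw]
FD 5.2: (-10.878,9.128) -> (-14.861,12.47) [heading=140, draw]
BK 14.8: (-14.861,12.47) -> (-3.524,2.957) [heading=140, draw]
RT 135: heading 140 -> 5
FD 4.9: (-3.524,2.957) -> (1.358,3.384) [heading=5, draw]
RT 180: heading 5 -> 185
FD 11.6: (1.358,3.384) -> (-10.198,2.373) [heading=185, draw]
FD 3.6: (-10.198,2.373) -> (-13.785,2.059) [heading=185, draw]
RT 45: heading 185 -> 140
Final: pos=(-13.785,2.059), heading=140, 9 segment(s) drawn

Segment endpoints: x in {-14.861, -13.785, -12.87, -11.644, -10.878, -10.495, -10.198, -3.524, 0, 1.358}, y in {0, 2.059, 2.373, 2.957, 3.384, 8.806, 9.128, 9.77, 10.799, 12.47}
xmin=-14.861, ymin=0, xmax=1.358, ymax=12.47

Answer: -14.861 0 1.358 12.47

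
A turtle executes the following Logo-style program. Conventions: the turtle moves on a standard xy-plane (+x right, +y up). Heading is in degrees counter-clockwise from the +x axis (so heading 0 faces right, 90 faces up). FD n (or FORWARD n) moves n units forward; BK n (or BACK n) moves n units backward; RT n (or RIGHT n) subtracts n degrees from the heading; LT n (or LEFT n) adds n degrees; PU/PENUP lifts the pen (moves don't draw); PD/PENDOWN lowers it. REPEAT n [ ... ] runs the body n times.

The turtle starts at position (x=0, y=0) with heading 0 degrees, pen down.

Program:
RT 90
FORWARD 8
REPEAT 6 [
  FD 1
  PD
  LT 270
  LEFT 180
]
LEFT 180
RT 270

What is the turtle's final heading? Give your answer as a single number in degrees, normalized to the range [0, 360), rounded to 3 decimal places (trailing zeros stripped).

Answer: 0

Derivation:
Executing turtle program step by step:
Start: pos=(0,0), heading=0, pen down
RT 90: heading 0 -> 270
FD 8: (0,0) -> (0,-8) [heading=270, draw]
REPEAT 6 [
  -- iteration 1/6 --
  FD 1: (0,-8) -> (0,-9) [heading=270, draw]
  PD: pen down
  LT 270: heading 270 -> 180
  LT 180: heading 180 -> 0
  -- iteration 2/6 --
  FD 1: (0,-9) -> (1,-9) [heading=0, draw]
  PD: pen down
  LT 270: heading 0 -> 270
  LT 180: heading 270 -> 90
  -- iteration 3/6 --
  FD 1: (1,-9) -> (1,-8) [heading=90, draw]
  PD: pen down
  LT 270: heading 90 -> 0
  LT 180: heading 0 -> 180
  -- iteration 4/6 --
  FD 1: (1,-8) -> (0,-8) [heading=180, draw]
  PD: pen down
  LT 270: heading 180 -> 90
  LT 180: heading 90 -> 270
  -- iteration 5/6 --
  FD 1: (0,-8) -> (0,-9) [heading=270, draw]
  PD: pen down
  LT 270: heading 270 -> 180
  LT 180: heading 180 -> 0
  -- iteration 6/6 --
  FD 1: (0,-9) -> (1,-9) [heading=0, draw]
  PD: pen down
  LT 270: heading 0 -> 270
  LT 180: heading 270 -> 90
]
LT 180: heading 90 -> 270
RT 270: heading 270 -> 0
Final: pos=(1,-9), heading=0, 7 segment(s) drawn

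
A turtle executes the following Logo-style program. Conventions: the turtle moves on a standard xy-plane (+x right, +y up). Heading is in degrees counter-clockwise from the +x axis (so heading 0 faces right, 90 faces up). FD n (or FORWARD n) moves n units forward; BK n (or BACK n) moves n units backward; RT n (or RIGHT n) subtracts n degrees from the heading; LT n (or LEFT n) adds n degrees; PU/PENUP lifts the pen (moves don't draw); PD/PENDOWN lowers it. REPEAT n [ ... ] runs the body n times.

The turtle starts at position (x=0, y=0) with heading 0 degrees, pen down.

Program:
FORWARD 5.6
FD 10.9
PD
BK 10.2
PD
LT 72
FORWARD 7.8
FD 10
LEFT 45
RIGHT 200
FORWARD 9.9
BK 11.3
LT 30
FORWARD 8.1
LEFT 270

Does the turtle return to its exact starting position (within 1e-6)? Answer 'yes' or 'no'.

Answer: no

Derivation:
Executing turtle program step by step:
Start: pos=(0,0), heading=0, pen down
FD 5.6: (0,0) -> (5.6,0) [heading=0, draw]
FD 10.9: (5.6,0) -> (16.5,0) [heading=0, draw]
PD: pen down
BK 10.2: (16.5,0) -> (6.3,0) [heading=0, draw]
PD: pen down
LT 72: heading 0 -> 72
FD 7.8: (6.3,0) -> (8.71,7.418) [heading=72, draw]
FD 10: (8.71,7.418) -> (11.801,16.929) [heading=72, draw]
LT 45: heading 72 -> 117
RT 200: heading 117 -> 277
FD 9.9: (11.801,16.929) -> (13.007,7.103) [heading=277, draw]
BK 11.3: (13.007,7.103) -> (11.63,18.318) [heading=277, draw]
LT 30: heading 277 -> 307
FD 8.1: (11.63,18.318) -> (16.505,11.849) [heading=307, draw]
LT 270: heading 307 -> 217
Final: pos=(16.505,11.849), heading=217, 8 segment(s) drawn

Start position: (0, 0)
Final position: (16.505, 11.849)
Distance = 20.318; >= 1e-6 -> NOT closed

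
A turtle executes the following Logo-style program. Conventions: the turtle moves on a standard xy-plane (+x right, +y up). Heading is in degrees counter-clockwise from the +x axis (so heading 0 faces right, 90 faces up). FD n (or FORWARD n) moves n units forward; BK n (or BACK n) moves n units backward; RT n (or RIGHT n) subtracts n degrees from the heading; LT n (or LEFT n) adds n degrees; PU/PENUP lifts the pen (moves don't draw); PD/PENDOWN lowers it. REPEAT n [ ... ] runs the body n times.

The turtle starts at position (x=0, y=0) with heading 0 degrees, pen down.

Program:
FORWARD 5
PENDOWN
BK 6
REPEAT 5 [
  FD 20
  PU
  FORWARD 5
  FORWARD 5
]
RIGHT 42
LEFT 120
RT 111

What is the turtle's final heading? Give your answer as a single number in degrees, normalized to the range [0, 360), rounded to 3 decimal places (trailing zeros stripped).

Answer: 327

Derivation:
Executing turtle program step by step:
Start: pos=(0,0), heading=0, pen down
FD 5: (0,0) -> (5,0) [heading=0, draw]
PD: pen down
BK 6: (5,0) -> (-1,0) [heading=0, draw]
REPEAT 5 [
  -- iteration 1/5 --
  FD 20: (-1,0) -> (19,0) [heading=0, draw]
  PU: pen up
  FD 5: (19,0) -> (24,0) [heading=0, move]
  FD 5: (24,0) -> (29,0) [heading=0, move]
  -- iteration 2/5 --
  FD 20: (29,0) -> (49,0) [heading=0, move]
  PU: pen up
  FD 5: (49,0) -> (54,0) [heading=0, move]
  FD 5: (54,0) -> (59,0) [heading=0, move]
  -- iteration 3/5 --
  FD 20: (59,0) -> (79,0) [heading=0, move]
  PU: pen up
  FD 5: (79,0) -> (84,0) [heading=0, move]
  FD 5: (84,0) -> (89,0) [heading=0, move]
  -- iteration 4/5 --
  FD 20: (89,0) -> (109,0) [heading=0, move]
  PU: pen up
  FD 5: (109,0) -> (114,0) [heading=0, move]
  FD 5: (114,0) -> (119,0) [heading=0, move]
  -- iteration 5/5 --
  FD 20: (119,0) -> (139,0) [heading=0, move]
  PU: pen up
  FD 5: (139,0) -> (144,0) [heading=0, move]
  FD 5: (144,0) -> (149,0) [heading=0, move]
]
RT 42: heading 0 -> 318
LT 120: heading 318 -> 78
RT 111: heading 78 -> 327
Final: pos=(149,0), heading=327, 3 segment(s) drawn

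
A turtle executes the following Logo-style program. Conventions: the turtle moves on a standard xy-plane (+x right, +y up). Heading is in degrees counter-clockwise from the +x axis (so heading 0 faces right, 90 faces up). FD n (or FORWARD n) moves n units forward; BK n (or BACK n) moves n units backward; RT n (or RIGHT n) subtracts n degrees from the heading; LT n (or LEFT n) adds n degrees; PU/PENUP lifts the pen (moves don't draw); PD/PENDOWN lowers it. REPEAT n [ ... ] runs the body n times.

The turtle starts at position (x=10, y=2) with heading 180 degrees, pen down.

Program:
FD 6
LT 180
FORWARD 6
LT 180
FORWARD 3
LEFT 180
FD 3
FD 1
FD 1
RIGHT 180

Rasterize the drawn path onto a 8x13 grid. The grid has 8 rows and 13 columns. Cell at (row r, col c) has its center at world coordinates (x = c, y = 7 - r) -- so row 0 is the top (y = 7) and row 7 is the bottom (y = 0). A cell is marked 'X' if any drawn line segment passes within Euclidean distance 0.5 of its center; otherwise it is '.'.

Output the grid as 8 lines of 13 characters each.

Segment 0: (10,2) -> (4,2)
Segment 1: (4,2) -> (10,2)
Segment 2: (10,2) -> (7,2)
Segment 3: (7,2) -> (10,2)
Segment 4: (10,2) -> (11,2)
Segment 5: (11,2) -> (12,2)

Answer: .............
.............
.............
.............
.............
....XXXXXXXXX
.............
.............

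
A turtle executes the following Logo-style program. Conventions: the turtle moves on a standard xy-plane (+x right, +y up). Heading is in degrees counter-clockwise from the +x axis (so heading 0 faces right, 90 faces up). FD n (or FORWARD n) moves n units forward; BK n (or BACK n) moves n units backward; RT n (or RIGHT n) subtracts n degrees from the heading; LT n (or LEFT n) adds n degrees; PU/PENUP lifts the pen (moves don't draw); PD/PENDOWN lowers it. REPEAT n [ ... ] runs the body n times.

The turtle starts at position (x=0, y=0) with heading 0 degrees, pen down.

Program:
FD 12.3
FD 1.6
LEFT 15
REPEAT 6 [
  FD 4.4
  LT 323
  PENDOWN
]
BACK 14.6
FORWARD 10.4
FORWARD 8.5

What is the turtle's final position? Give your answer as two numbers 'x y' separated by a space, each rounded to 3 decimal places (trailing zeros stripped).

Answer: 12.871 -10.687

Derivation:
Executing turtle program step by step:
Start: pos=(0,0), heading=0, pen down
FD 12.3: (0,0) -> (12.3,0) [heading=0, draw]
FD 1.6: (12.3,0) -> (13.9,0) [heading=0, draw]
LT 15: heading 0 -> 15
REPEAT 6 [
  -- iteration 1/6 --
  FD 4.4: (13.9,0) -> (18.15,1.139) [heading=15, draw]
  LT 323: heading 15 -> 338
  PD: pen down
  -- iteration 2/6 --
  FD 4.4: (18.15,1.139) -> (22.23,-0.509) [heading=338, draw]
  LT 323: heading 338 -> 301
  PD: pen down
  -- iteration 3/6 --
  FD 4.4: (22.23,-0.509) -> (24.496,-4.281) [heading=301, draw]
  LT 323: heading 301 -> 264
  PD: pen down
  -- iteration 4/6 --
  FD 4.4: (24.496,-4.281) -> (24.036,-8.657) [heading=264, draw]
  LT 323: heading 264 -> 227
  PD: pen down
  -- iteration 5/6 --
  FD 4.4: (24.036,-8.657) -> (21.035,-11.875) [heading=227, draw]
  LT 323: heading 227 -> 190
  PD: pen down
  -- iteration 6/6 --
  FD 4.4: (21.035,-11.875) -> (16.702,-12.639) [heading=190, draw]
  LT 323: heading 190 -> 153
  PD: pen down
]
BK 14.6: (16.702,-12.639) -> (29.711,-19.267) [heading=153, draw]
FD 10.4: (29.711,-19.267) -> (20.444,-14.546) [heading=153, draw]
FD 8.5: (20.444,-14.546) -> (12.871,-10.687) [heading=153, draw]
Final: pos=(12.871,-10.687), heading=153, 11 segment(s) drawn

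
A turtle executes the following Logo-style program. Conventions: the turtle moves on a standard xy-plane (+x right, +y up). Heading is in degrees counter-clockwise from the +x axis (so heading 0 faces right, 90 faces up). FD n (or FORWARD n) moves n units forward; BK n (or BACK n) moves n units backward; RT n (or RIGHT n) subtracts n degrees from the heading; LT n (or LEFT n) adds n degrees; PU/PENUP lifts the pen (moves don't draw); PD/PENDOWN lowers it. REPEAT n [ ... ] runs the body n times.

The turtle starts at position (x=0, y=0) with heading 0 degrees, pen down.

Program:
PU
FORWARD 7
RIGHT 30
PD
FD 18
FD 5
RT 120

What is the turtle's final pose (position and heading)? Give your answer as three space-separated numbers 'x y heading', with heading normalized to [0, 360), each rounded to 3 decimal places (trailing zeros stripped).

Answer: 26.919 -11.5 210

Derivation:
Executing turtle program step by step:
Start: pos=(0,0), heading=0, pen down
PU: pen up
FD 7: (0,0) -> (7,0) [heading=0, move]
RT 30: heading 0 -> 330
PD: pen down
FD 18: (7,0) -> (22.588,-9) [heading=330, draw]
FD 5: (22.588,-9) -> (26.919,-11.5) [heading=330, draw]
RT 120: heading 330 -> 210
Final: pos=(26.919,-11.5), heading=210, 2 segment(s) drawn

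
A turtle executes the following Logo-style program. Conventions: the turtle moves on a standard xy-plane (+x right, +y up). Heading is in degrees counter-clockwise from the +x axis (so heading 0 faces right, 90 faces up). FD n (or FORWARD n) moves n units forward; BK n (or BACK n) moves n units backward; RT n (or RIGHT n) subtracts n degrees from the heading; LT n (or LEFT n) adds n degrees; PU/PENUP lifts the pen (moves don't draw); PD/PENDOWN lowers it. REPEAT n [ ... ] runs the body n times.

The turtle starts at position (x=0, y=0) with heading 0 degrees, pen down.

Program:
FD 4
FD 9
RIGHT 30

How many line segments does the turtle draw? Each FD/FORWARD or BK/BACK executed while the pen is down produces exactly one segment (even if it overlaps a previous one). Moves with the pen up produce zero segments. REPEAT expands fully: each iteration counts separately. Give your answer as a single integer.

Executing turtle program step by step:
Start: pos=(0,0), heading=0, pen down
FD 4: (0,0) -> (4,0) [heading=0, draw]
FD 9: (4,0) -> (13,0) [heading=0, draw]
RT 30: heading 0 -> 330
Final: pos=(13,0), heading=330, 2 segment(s) drawn
Segments drawn: 2

Answer: 2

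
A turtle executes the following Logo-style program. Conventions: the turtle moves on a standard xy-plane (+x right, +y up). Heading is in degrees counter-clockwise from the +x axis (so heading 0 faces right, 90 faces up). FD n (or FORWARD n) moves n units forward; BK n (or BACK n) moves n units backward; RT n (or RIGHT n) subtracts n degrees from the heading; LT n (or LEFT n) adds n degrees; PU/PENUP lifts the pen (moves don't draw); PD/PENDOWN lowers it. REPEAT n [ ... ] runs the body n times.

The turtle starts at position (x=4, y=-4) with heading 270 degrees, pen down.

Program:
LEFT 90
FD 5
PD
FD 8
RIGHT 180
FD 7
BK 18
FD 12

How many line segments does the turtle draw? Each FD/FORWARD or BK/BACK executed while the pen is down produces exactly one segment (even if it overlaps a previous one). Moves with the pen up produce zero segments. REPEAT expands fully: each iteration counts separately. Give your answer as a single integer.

Answer: 5

Derivation:
Executing turtle program step by step:
Start: pos=(4,-4), heading=270, pen down
LT 90: heading 270 -> 0
FD 5: (4,-4) -> (9,-4) [heading=0, draw]
PD: pen down
FD 8: (9,-4) -> (17,-4) [heading=0, draw]
RT 180: heading 0 -> 180
FD 7: (17,-4) -> (10,-4) [heading=180, draw]
BK 18: (10,-4) -> (28,-4) [heading=180, draw]
FD 12: (28,-4) -> (16,-4) [heading=180, draw]
Final: pos=(16,-4), heading=180, 5 segment(s) drawn
Segments drawn: 5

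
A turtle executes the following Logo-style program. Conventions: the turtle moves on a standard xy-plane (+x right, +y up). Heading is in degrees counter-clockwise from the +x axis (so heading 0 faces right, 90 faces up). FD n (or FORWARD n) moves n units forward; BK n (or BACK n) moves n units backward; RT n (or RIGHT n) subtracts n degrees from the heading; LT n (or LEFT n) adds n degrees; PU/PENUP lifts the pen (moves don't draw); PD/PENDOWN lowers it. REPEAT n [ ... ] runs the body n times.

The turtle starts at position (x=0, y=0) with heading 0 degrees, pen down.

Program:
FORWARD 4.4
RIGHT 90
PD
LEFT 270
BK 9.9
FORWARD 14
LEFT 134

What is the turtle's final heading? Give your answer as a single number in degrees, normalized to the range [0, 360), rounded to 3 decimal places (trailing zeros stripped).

Answer: 314

Derivation:
Executing turtle program step by step:
Start: pos=(0,0), heading=0, pen down
FD 4.4: (0,0) -> (4.4,0) [heading=0, draw]
RT 90: heading 0 -> 270
PD: pen down
LT 270: heading 270 -> 180
BK 9.9: (4.4,0) -> (14.3,0) [heading=180, draw]
FD 14: (14.3,0) -> (0.3,0) [heading=180, draw]
LT 134: heading 180 -> 314
Final: pos=(0.3,0), heading=314, 3 segment(s) drawn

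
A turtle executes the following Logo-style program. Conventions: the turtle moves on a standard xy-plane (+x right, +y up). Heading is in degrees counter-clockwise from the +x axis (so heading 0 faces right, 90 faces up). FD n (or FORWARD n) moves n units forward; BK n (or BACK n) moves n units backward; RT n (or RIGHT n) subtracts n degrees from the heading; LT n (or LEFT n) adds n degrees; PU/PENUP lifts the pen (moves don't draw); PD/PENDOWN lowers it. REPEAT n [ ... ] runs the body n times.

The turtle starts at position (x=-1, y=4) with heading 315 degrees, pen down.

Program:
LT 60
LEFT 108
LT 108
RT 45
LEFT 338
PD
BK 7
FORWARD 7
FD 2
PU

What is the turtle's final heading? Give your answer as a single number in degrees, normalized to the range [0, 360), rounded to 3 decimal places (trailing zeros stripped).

Answer: 164

Derivation:
Executing turtle program step by step:
Start: pos=(-1,4), heading=315, pen down
LT 60: heading 315 -> 15
LT 108: heading 15 -> 123
LT 108: heading 123 -> 231
RT 45: heading 231 -> 186
LT 338: heading 186 -> 164
PD: pen down
BK 7: (-1,4) -> (5.729,2.071) [heading=164, draw]
FD 7: (5.729,2.071) -> (-1,4) [heading=164, draw]
FD 2: (-1,4) -> (-2.923,4.551) [heading=164, draw]
PU: pen up
Final: pos=(-2.923,4.551), heading=164, 3 segment(s) drawn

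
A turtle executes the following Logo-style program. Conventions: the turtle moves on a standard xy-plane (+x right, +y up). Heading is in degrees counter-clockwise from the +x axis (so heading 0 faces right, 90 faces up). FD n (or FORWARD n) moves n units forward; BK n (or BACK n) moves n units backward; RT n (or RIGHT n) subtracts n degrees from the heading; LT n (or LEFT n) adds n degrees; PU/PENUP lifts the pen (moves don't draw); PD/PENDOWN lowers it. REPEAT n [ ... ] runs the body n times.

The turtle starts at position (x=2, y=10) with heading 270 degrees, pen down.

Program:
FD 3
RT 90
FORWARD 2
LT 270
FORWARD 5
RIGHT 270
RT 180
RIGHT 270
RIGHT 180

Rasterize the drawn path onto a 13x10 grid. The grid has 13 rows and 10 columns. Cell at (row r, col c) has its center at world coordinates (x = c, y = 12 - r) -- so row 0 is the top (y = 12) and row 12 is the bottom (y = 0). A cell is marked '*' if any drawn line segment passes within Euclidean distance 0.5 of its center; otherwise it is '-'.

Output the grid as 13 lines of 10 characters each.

Answer: *---------
*---------
*-*-------
*-*-------
*-*-------
***-------
----------
----------
----------
----------
----------
----------
----------

Derivation:
Segment 0: (2,10) -> (2,7)
Segment 1: (2,7) -> (-0,7)
Segment 2: (-0,7) -> (0,12)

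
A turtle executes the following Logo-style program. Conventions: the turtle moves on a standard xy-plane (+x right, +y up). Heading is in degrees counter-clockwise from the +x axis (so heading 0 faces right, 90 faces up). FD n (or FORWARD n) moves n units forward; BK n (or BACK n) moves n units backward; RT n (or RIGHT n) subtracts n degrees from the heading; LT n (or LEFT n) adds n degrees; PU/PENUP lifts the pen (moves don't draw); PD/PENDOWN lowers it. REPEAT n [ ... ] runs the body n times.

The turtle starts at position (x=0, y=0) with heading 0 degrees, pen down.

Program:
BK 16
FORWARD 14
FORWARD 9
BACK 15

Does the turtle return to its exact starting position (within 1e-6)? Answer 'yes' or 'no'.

Answer: no

Derivation:
Executing turtle program step by step:
Start: pos=(0,0), heading=0, pen down
BK 16: (0,0) -> (-16,0) [heading=0, draw]
FD 14: (-16,0) -> (-2,0) [heading=0, draw]
FD 9: (-2,0) -> (7,0) [heading=0, draw]
BK 15: (7,0) -> (-8,0) [heading=0, draw]
Final: pos=(-8,0), heading=0, 4 segment(s) drawn

Start position: (0, 0)
Final position: (-8, 0)
Distance = 8; >= 1e-6 -> NOT closed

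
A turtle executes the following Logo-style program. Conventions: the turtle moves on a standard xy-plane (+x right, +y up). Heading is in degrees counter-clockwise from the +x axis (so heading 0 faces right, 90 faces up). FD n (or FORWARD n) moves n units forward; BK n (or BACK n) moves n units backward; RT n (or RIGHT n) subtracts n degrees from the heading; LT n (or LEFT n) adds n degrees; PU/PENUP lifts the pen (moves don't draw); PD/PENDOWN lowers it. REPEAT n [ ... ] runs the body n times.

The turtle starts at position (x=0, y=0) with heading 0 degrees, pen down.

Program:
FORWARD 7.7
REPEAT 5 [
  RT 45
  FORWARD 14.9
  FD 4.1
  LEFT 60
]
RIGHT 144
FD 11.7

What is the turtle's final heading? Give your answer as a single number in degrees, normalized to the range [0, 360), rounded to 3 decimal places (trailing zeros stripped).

Answer: 291

Derivation:
Executing turtle program step by step:
Start: pos=(0,0), heading=0, pen down
FD 7.7: (0,0) -> (7.7,0) [heading=0, draw]
REPEAT 5 [
  -- iteration 1/5 --
  RT 45: heading 0 -> 315
  FD 14.9: (7.7,0) -> (18.236,-10.536) [heading=315, draw]
  FD 4.1: (18.236,-10.536) -> (21.135,-13.435) [heading=315, draw]
  LT 60: heading 315 -> 15
  -- iteration 2/5 --
  RT 45: heading 15 -> 330
  FD 14.9: (21.135,-13.435) -> (34.039,-20.885) [heading=330, draw]
  FD 4.1: (34.039,-20.885) -> (37.59,-22.935) [heading=330, draw]
  LT 60: heading 330 -> 30
  -- iteration 3/5 --
  RT 45: heading 30 -> 345
  FD 14.9: (37.59,-22.935) -> (51.982,-26.791) [heading=345, draw]
  FD 4.1: (51.982,-26.791) -> (55.942,-27.853) [heading=345, draw]
  LT 60: heading 345 -> 45
  -- iteration 4/5 --
  RT 45: heading 45 -> 0
  FD 14.9: (55.942,-27.853) -> (70.842,-27.853) [heading=0, draw]
  FD 4.1: (70.842,-27.853) -> (74.942,-27.853) [heading=0, draw]
  LT 60: heading 0 -> 60
  -- iteration 5/5 --
  RT 45: heading 60 -> 15
  FD 14.9: (74.942,-27.853) -> (89.334,-23.996) [heading=15, draw]
  FD 4.1: (89.334,-23.996) -> (93.295,-22.935) [heading=15, draw]
  LT 60: heading 15 -> 75
]
RT 144: heading 75 -> 291
FD 11.7: (93.295,-22.935) -> (97.488,-33.858) [heading=291, draw]
Final: pos=(97.488,-33.858), heading=291, 12 segment(s) drawn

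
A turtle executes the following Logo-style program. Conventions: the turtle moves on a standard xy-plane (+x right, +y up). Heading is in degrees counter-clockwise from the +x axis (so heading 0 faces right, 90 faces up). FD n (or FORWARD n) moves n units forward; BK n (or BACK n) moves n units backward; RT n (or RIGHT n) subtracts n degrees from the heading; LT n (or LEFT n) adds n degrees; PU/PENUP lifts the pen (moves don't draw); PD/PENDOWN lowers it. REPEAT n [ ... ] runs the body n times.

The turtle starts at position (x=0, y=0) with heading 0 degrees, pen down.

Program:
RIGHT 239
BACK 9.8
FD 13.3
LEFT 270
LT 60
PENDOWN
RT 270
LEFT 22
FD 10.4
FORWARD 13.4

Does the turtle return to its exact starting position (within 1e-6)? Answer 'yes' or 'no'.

Answer: no

Derivation:
Executing turtle program step by step:
Start: pos=(0,0), heading=0, pen down
RT 239: heading 0 -> 121
BK 9.8: (0,0) -> (5.047,-8.4) [heading=121, draw]
FD 13.3: (5.047,-8.4) -> (-1.803,3) [heading=121, draw]
LT 270: heading 121 -> 31
LT 60: heading 31 -> 91
PD: pen down
RT 270: heading 91 -> 181
LT 22: heading 181 -> 203
FD 10.4: (-1.803,3) -> (-11.376,-1.064) [heading=203, draw]
FD 13.4: (-11.376,-1.064) -> (-23.711,-6.299) [heading=203, draw]
Final: pos=(-23.711,-6.299), heading=203, 4 segment(s) drawn

Start position: (0, 0)
Final position: (-23.711, -6.299)
Distance = 24.533; >= 1e-6 -> NOT closed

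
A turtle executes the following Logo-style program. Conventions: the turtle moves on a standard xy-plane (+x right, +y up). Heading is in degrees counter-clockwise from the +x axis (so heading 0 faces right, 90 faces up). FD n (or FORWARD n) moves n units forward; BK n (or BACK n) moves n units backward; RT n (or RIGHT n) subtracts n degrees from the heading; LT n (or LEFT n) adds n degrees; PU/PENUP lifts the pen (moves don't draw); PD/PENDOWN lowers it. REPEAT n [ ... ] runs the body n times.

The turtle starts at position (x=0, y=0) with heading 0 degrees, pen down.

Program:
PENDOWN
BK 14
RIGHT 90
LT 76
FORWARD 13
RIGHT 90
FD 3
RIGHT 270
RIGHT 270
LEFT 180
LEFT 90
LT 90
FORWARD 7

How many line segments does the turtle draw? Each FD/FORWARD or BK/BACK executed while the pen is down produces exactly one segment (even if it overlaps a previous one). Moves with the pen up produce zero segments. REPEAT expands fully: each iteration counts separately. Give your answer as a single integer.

Answer: 4

Derivation:
Executing turtle program step by step:
Start: pos=(0,0), heading=0, pen down
PD: pen down
BK 14: (0,0) -> (-14,0) [heading=0, draw]
RT 90: heading 0 -> 270
LT 76: heading 270 -> 346
FD 13: (-14,0) -> (-1.386,-3.145) [heading=346, draw]
RT 90: heading 346 -> 256
FD 3: (-1.386,-3.145) -> (-2.112,-6.056) [heading=256, draw]
RT 270: heading 256 -> 346
RT 270: heading 346 -> 76
LT 180: heading 76 -> 256
LT 90: heading 256 -> 346
LT 90: heading 346 -> 76
FD 7: (-2.112,-6.056) -> (-0.418,0.736) [heading=76, draw]
Final: pos=(-0.418,0.736), heading=76, 4 segment(s) drawn
Segments drawn: 4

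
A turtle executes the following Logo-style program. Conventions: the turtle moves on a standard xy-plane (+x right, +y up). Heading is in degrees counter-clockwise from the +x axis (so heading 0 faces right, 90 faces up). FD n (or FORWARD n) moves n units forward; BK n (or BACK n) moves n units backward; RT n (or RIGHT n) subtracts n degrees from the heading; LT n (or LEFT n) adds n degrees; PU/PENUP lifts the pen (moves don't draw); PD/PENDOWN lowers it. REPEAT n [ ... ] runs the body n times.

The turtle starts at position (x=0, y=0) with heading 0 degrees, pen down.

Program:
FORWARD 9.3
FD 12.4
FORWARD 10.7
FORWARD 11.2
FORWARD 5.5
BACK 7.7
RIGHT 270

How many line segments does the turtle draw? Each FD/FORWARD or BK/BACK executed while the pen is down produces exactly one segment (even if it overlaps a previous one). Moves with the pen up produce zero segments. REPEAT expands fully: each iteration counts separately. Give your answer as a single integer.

Answer: 6

Derivation:
Executing turtle program step by step:
Start: pos=(0,0), heading=0, pen down
FD 9.3: (0,0) -> (9.3,0) [heading=0, draw]
FD 12.4: (9.3,0) -> (21.7,0) [heading=0, draw]
FD 10.7: (21.7,0) -> (32.4,0) [heading=0, draw]
FD 11.2: (32.4,0) -> (43.6,0) [heading=0, draw]
FD 5.5: (43.6,0) -> (49.1,0) [heading=0, draw]
BK 7.7: (49.1,0) -> (41.4,0) [heading=0, draw]
RT 270: heading 0 -> 90
Final: pos=(41.4,0), heading=90, 6 segment(s) drawn
Segments drawn: 6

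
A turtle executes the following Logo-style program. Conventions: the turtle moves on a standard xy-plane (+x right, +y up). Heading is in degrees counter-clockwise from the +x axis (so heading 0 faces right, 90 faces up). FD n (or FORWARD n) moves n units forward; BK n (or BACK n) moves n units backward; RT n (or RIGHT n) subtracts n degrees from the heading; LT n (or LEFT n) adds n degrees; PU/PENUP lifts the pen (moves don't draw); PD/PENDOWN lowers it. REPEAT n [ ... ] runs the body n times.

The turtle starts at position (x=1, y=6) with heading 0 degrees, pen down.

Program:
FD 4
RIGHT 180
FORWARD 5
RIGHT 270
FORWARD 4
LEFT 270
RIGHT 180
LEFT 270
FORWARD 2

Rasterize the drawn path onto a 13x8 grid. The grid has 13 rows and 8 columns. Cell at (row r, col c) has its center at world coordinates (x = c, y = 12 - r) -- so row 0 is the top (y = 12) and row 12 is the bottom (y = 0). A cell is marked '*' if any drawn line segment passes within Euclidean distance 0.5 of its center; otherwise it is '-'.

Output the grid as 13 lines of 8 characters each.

Answer: --------
--------
--------
--------
--------
--------
******--
*-------
*-------
*-------
*-------
*-------
*-------

Derivation:
Segment 0: (1,6) -> (5,6)
Segment 1: (5,6) -> (0,6)
Segment 2: (0,6) -> (0,2)
Segment 3: (0,2) -> (0,-0)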